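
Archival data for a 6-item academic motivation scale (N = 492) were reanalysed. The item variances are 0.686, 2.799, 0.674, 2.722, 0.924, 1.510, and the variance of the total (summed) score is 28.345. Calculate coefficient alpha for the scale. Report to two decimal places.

sum of item variances = 0.686 + 2.799 + 0.674 + 2.722 + 0.924 + 1.510 = 9.315
α = (k/(k−1))·(1 − sum of item variances/total variance) = (6/5)·(1 − 9.315/28.345) = 0.81

α = 0.81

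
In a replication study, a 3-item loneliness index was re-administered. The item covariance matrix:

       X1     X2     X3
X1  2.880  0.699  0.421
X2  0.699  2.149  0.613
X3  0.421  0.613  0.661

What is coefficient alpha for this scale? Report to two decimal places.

α = 0.57

Σσ²ᵢ = 2.880 + 2.149 + 0.661 = 5.690
Sum of the distinct covariances = 1.733
Var(T) = 5.690 + 2 × 1.733 = 9.156
α = (k/(k−1))·(1 − Σσ²ᵢ/Var(T)) = (3/2)·(1 − 5.690/9.156) = 0.57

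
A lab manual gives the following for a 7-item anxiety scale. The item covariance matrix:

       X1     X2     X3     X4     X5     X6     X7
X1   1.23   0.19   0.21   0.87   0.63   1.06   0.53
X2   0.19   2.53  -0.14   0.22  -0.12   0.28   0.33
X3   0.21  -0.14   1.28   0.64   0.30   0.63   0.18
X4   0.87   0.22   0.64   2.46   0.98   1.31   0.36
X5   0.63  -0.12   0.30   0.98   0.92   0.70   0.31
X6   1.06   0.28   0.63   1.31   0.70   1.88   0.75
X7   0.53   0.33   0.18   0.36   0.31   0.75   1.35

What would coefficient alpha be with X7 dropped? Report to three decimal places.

α = 0.721

Remaining items: X1, X2, X3, X4, X5, X6 (k = 6).
Σσ²ᵢ = 1.23 + 2.53 + 1.28 + 2.46 + 0.92 + 1.88 = 10.30
σ²_T = 10.30 + 2 × 7.76 = 25.82
α (item deleted) = (6/5)·(1 − 10.30/25.82) = 0.721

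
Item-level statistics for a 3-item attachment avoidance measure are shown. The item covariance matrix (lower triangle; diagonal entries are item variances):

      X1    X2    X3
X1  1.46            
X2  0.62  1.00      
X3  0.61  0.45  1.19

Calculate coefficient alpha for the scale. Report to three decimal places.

ΣVar(i) = 1.46 + 1.00 + 1.19 = 3.65
Σ_{i<j} σ_ij = 1.68
Var(T) = 3.65 + 2 × 1.68 = 7.01
α = (k/(k−1))·(1 − ΣVar(i)/Var(T)) = (3/2)·(1 − 3.65/7.01) = 0.719

coefficient alpha = 0.719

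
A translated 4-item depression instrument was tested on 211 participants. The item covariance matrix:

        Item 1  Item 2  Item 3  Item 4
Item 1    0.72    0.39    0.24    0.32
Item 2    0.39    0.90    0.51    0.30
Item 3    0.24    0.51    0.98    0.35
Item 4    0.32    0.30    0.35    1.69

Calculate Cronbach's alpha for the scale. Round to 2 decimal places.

Σσ²ᵢ = 0.72 + 0.90 + 0.98 + 1.69 = 4.29
Sum of off-diagonal covariances = 2.11
σ²_total = 4.29 + 2 × 2.11 = 8.51
α = (k/(k−1))·(1 − Σσ²ᵢ/σ²_total) = (4/3)·(1 − 4.29/8.51) = 0.66

Cronbach's alpha = 0.66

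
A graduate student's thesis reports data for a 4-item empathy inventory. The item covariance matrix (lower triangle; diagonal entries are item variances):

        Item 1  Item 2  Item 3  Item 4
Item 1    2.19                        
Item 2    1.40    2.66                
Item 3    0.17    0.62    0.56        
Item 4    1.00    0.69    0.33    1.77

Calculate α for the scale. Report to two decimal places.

Σσ²ᵢ = 2.19 + 2.66 + 0.56 + 1.77 = 7.18
Σ_{i<j} σ_ij = 4.21
total variance = 7.18 + 2 × 4.21 = 15.60
α = (k/(k−1))·(1 − Σσ²ᵢ/total variance) = (4/3)·(1 − 7.18/15.60) = 0.72

α = 0.72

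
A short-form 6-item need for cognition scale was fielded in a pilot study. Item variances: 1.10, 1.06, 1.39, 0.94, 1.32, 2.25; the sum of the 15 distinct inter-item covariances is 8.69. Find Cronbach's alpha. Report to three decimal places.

α = 0.820

ΣVar(i) = 1.10 + 1.06 + 1.39 + 0.94 + 1.32 + 2.25 = 8.06
Sum of distinct covariances = 8.69
σ²_T = ΣVar(i) + 2·Σcov = 8.06 + 2 × 8.69 = 25.44
α = (6/5)·(1 − 8.06/25.44) = 0.820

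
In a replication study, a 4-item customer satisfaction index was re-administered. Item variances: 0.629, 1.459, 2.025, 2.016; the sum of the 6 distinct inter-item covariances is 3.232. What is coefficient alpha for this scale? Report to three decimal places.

coefficient alpha = 0.684

ΣVar(i) = 0.629 + 1.459 + 2.025 + 2.016 = 6.129
Sum of distinct covariances = 3.232
total variance = ΣVar(i) + 2·Σcov = 6.129 + 2 × 3.232 = 12.593
α = (4/3)·(1 − 6.129/12.593) = 0.684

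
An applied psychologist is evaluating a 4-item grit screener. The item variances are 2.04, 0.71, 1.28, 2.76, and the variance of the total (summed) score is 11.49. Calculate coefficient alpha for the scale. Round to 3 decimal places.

Σσᵢ² = 2.04 + 0.71 + 1.28 + 2.76 = 6.79
α = (k/(k−1))·(1 − Σσᵢ²/Var(T)) = (4/3)·(1 − 6.79/11.49) = 0.545

coefficient alpha = 0.545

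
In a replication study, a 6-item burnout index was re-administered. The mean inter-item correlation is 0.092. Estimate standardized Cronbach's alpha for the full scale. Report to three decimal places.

standardized Cronbach's alpha = 0.378

Standardized α = k·r̄ / (1 + (k−1)·r̄) = 6 × 0.092 / (1 + 5 × 0.092)
  = 0.5520 / 1.4600 = 0.378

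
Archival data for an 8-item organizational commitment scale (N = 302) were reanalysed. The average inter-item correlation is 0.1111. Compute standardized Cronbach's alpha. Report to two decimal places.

Standardized α = k·r̄ / (1 + (k−1)·r̄) = 8 × 0.1111 / (1 + 7 × 0.1111)
  = 0.8888 / 1.7777 = 0.50

standardized Cronbach's alpha = 0.50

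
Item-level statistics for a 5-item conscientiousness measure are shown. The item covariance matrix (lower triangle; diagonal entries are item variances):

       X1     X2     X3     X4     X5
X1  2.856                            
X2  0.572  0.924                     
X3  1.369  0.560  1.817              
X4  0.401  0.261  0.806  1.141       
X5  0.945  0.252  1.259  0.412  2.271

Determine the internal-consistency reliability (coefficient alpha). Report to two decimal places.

sum of item variances = 2.856 + 0.924 + 1.817 + 1.141 + 2.271 = 9.009
Sum of the distinct covariances = 6.837
σ²_total = 9.009 + 2 × 6.837 = 22.683
α = (k/(k−1))·(1 − sum of item variances/σ²_total) = (5/4)·(1 − 9.009/22.683) = 0.75

coefficient alpha = 0.75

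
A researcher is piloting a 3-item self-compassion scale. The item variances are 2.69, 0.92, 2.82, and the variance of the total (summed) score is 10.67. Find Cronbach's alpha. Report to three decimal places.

α = 0.596

Σσ²ᵢ = 2.69 + 0.92 + 2.82 = 6.43
α = (k/(k−1))·(1 − Σσ²ᵢ/σ²_total) = (3/2)·(1 − 6.43/10.67) = 0.596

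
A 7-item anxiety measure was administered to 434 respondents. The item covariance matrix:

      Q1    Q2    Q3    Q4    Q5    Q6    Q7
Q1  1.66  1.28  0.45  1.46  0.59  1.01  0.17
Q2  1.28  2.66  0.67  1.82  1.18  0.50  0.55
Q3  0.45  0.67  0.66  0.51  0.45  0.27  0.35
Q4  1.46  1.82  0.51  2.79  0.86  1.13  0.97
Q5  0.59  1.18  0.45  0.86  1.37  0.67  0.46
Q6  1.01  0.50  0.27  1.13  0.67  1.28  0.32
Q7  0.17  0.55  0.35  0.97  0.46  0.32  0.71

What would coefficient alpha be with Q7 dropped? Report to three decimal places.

Remaining items: Q1, Q2, Q3, Q4, Q5, Q6 (k = 6).
Σσ²ᵢ = 1.66 + 2.66 + 0.66 + 2.79 + 1.37 + 1.28 = 10.42
σ²_total = 10.42 + 2 × 12.85 = 36.12
α (item deleted) = (6/5)·(1 − 10.42/36.12) = 0.854

α = 0.854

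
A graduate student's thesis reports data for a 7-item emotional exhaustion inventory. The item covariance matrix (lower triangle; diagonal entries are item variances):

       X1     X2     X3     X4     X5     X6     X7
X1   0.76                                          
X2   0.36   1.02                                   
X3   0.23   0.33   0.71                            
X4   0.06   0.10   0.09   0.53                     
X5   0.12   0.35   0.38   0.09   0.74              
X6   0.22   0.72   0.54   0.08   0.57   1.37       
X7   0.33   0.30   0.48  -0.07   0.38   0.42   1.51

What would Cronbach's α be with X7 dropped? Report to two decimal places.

Remaining items: X1, X2, X3, X4, X5, X6 (k = 6).
sum of item variances = 0.76 + 1.02 + 0.71 + 0.53 + 0.74 + 1.37 = 5.13
Var(T) = 5.13 + 2 × 4.24 = 13.61
α (item deleted) = (6/5)·(1 − 5.13/13.61) = 0.75

α = 0.75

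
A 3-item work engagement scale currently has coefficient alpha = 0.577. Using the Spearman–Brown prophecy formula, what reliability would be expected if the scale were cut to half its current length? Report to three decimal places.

predicted reliability = 0.405

Length factor m = 1/2
α' = m·α / (1 − (1−m)·α)
   = 1/2 × 0.577 / (1 − (1 − 1/2) × 0.577)
   = 0.2885 / 0.7115 = 0.405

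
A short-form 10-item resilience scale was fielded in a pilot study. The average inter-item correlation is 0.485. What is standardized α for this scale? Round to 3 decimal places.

Standardized α = k·r̄ / (1 + (k−1)·r̄) = 10 × 0.485 / (1 + 9 × 0.485)
  = 4.8500 / 5.3650 = 0.904

α = 0.904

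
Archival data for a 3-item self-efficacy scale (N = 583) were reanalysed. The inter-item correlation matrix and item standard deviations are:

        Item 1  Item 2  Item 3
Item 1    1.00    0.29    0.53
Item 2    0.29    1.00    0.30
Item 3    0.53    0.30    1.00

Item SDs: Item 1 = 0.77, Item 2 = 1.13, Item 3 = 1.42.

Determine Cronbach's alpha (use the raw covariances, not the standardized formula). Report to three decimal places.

Σσ²ᵢ = 0.77² + 1.13² + 1.42² = 3.8862
Covariances σ_ij = r_ij · s_i · s_j:
  σ(Item 1,Item 2) = 0.29 × 0.77 × 1.13 = 0.2523
  σ(Item 1,Item 3) = 0.53 × 0.77 × 1.42 = 0.5795
  σ(Item 2,Item 3) = 0.30 × 1.13 × 1.42 = 0.4814
σ²_T = Σσ²ᵢ + 2·Σσ_ij = 3.8862 + 2 × 1.3132 = 6.5126
α = (3/2)·(1 − 3.8862/6.5126) = 0.605

α = 0.605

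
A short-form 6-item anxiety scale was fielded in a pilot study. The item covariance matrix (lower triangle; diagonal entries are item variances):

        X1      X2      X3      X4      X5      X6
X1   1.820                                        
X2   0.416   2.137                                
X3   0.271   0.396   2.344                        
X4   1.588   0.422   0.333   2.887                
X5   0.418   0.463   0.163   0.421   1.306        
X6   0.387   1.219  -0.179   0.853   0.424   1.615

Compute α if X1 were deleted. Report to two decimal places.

Remaining items: X2, X3, X4, X5, X6 (k = 5).
ΣVar(i) = 2.137 + 2.344 + 2.887 + 1.306 + 1.615 = 10.289
Var(T) = 10.289 + 2 × 4.515 = 19.319
α (item deleted) = (5/4)·(1 − 10.289/19.319) = 0.58

α = 0.58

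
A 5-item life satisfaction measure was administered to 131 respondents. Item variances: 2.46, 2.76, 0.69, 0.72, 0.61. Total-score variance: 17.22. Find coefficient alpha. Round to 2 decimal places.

coefficient alpha = 0.72

sum of item variances = 2.46 + 2.76 + 0.69 + 0.72 + 0.61 = 7.24
α = (k/(k−1))·(1 − sum of item variances/σ²_total) = (5/4)·(1 − 7.24/17.22) = 0.72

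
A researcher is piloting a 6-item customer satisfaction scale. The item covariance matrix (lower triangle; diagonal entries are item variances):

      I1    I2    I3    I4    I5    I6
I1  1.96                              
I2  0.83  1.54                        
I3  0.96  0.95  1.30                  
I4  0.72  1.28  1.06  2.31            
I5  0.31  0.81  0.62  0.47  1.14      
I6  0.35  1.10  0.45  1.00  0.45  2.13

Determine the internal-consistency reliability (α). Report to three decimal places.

α = 0.824

Σσ²ᵢ = 1.96 + 1.54 + 1.30 + 2.31 + 1.14 + 2.13 = 10.38
Σ_{i<j} σ_ij = 11.36
σ²_total = 10.38 + 2 × 11.36 = 33.10
α = (k/(k−1))·(1 − Σσ²ᵢ/σ²_total) = (6/5)·(1 − 10.38/33.10) = 0.824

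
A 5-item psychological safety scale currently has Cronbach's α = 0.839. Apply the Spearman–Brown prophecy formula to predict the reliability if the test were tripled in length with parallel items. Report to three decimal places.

Length factor m = 3
α' = m·α / (1 + (m−1)·α)
   = 3 × 0.839 / (1 + (3 − 1) × 0.839)
   = 2.5170 / 2.6780 = 0.940

predicted reliability = 0.940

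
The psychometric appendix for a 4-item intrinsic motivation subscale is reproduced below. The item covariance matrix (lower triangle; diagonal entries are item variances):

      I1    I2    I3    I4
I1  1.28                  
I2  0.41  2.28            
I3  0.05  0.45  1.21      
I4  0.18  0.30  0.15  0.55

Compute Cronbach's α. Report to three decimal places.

sum of item variances = 1.28 + 2.28 + 1.21 + 0.55 = 5.32
Σ_{i<j} σ_ij = 1.54
σ²_T = 5.32 + 2 × 1.54 = 8.40
α = (k/(k−1))·(1 − sum of item variances/σ²_T) = (4/3)·(1 − 5.32/8.40) = 0.489

α = 0.489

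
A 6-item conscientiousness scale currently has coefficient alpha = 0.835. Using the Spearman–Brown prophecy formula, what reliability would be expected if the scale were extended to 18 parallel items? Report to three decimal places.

predicted reliability = 0.938

Length factor m = 18/6 = 3.0000
α' = m·α / (1 + (m−1)·α)
   = 18/6 × 0.835 / (1 + (18/6 − 1) × 0.835)
   = 2.5050 / 2.6700 = 0.938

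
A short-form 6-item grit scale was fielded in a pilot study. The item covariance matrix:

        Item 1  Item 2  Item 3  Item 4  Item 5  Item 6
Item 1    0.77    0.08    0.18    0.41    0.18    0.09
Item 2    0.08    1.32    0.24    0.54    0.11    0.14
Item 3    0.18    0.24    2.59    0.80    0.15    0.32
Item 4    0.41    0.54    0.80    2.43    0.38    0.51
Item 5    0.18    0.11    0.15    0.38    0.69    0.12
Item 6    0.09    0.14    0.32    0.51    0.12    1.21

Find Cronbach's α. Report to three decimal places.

Cronbach's α = 0.583

sum of item variances = 0.77 + 1.32 + 2.59 + 2.43 + 0.69 + 1.21 = 9.01
Σ_{i<j} σ_ij = 4.25
total variance = 9.01 + 2 × 4.25 = 17.51
α = (k/(k−1))·(1 − sum of item variances/total variance) = (6/5)·(1 − 9.01/17.51) = 0.583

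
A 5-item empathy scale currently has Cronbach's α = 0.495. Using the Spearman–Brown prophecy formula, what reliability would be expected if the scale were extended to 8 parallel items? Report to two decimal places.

predicted reliability = 0.61

Length factor m = 8/5 = 1.6000
α' = m·α / (1 + (m−1)·α)
   = 8/5 × 0.495 / (1 + (8/5 − 1) × 0.495)
   = 0.7920 / 1.2970 = 0.61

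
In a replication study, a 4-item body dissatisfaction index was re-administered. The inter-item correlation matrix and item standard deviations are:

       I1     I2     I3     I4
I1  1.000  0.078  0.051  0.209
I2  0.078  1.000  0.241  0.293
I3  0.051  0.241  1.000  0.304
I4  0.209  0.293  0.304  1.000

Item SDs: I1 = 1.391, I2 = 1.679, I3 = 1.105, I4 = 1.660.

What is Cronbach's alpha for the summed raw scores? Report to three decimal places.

Σσ²ᵢ = 1.391² + 1.679² + 1.105² + 1.660² = 8.7305
Covariances σ_ij = r_ij · s_i · s_j:
  σ(I1,I2) = 0.078 × 1.391 × 1.679 = 0.1822
  σ(I1,I3) = 0.051 × 1.391 × 1.105 = 0.0784
  σ(I1,I4) = 0.209 × 1.391 × 1.660 = 0.4826
  σ(I2,I3) = 0.241 × 1.679 × 1.105 = 0.4471
  σ(I2,I4) = 0.293 × 1.679 × 1.660 = 0.8166
  σ(I3,I4) = 0.304 × 1.105 × 1.660 = 0.5576
σ²_T = Σσ²ᵢ + 2·Σσ_ij = 8.7305 + 2 × 2.5645 = 13.8595
α = (4/3)·(1 − 8.7305/13.8595) = 0.493

Cronbach's alpha = 0.493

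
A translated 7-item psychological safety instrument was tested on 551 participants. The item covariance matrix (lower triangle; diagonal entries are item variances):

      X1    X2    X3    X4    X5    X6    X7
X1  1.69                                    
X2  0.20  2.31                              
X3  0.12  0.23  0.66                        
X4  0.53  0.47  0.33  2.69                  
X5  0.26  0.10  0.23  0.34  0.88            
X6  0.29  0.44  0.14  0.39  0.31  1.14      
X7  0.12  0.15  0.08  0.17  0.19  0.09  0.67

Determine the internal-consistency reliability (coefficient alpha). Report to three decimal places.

α = 0.592

sum of item variances = 1.69 + 2.31 + 0.66 + 2.69 + 0.88 + 1.14 + 0.67 = 10.04
Σ_{i<j} σ_ij = 5.18
total variance = 10.04 + 2 × 5.18 = 20.40
α = (k/(k−1))·(1 − sum of item variances/total variance) = (7/6)·(1 − 10.04/20.40) = 0.592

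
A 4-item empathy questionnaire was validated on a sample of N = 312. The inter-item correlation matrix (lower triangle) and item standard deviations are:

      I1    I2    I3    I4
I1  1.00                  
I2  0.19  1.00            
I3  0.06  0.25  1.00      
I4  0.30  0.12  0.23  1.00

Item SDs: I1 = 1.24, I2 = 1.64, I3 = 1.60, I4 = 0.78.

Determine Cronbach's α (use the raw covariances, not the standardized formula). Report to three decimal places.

Σσ²ᵢ = 1.24² + 1.64² + 1.60² + 0.78² = 7.3956
Covariances σ_ij = r_ij · s_i · s_j:
  σ(I1,I2) = 0.19 × 1.24 × 1.64 = 0.3864
  σ(I1,I3) = 0.06 × 1.24 × 1.60 = 0.1190
  σ(I1,I4) = 0.30 × 1.24 × 0.78 = 0.2902
  σ(I2,I3) = 0.25 × 1.64 × 1.60 = 0.6560
  σ(I2,I4) = 0.12 × 1.64 × 0.78 = 0.1535
  σ(I3,I4) = 0.23 × 1.60 × 0.78 = 0.2870
σ²_T = Σσ²ᵢ + 2·Σσ_ij = 7.3956 + 2 × 1.8921 = 11.1798
α = (4/3)·(1 − 7.3956/11.1798) = 0.451

Cronbach's α = 0.451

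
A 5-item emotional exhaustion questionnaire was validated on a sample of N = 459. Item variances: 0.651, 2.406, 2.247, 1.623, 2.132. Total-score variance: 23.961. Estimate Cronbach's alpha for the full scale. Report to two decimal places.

α = 0.78

Σσ²ᵢ = 0.651 + 2.406 + 2.247 + 1.623 + 2.132 = 9.059
α = (k/(k−1))·(1 − Σσ²ᵢ/total variance) = (5/4)·(1 − 9.059/23.961) = 0.78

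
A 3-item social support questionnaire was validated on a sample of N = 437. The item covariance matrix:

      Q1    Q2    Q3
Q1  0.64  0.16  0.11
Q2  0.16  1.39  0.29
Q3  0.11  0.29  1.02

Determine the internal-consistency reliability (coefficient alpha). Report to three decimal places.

Σσ²ᵢ = 0.64 + 1.39 + 1.02 = 3.05
Sum of the distinct covariances = 0.56
total variance = 3.05 + 2 × 0.56 = 4.17
α = (k/(k−1))·(1 − Σσ²ᵢ/total variance) = (3/2)·(1 − 3.05/4.17) = 0.403

coefficient alpha = 0.403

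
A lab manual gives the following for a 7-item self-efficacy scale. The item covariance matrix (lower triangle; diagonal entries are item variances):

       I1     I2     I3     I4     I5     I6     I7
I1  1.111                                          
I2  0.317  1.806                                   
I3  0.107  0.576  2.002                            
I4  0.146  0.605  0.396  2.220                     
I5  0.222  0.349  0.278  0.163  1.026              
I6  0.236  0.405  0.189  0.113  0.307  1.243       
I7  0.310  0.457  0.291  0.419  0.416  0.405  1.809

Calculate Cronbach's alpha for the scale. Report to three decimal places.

Cronbach's alpha = 0.635

sum of item variances = 1.111 + 1.806 + 2.002 + 2.220 + 1.026 + 1.243 + 1.809 = 11.217
Sum of the distinct covariances = 6.707
Var(T) = 11.217 + 2 × 6.707 = 24.631
α = (k/(k−1))·(1 − sum of item variances/Var(T)) = (7/6)·(1 − 11.217/24.631) = 0.635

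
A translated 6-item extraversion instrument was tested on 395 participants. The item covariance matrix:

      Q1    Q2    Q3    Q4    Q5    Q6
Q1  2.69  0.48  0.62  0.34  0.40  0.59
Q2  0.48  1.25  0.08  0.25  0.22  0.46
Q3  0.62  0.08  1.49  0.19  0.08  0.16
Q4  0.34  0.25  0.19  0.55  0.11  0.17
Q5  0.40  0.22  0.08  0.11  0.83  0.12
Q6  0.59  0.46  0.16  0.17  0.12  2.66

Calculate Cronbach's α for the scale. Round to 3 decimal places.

Cronbach's α = 0.569

sum of item variances = 2.69 + 1.25 + 1.49 + 0.55 + 0.83 + 2.66 = 9.47
Sum of the distinct covariances = 4.27
total variance = 9.47 + 2 × 4.27 = 18.01
α = (k/(k−1))·(1 − sum of item variances/total variance) = (6/5)·(1 − 9.47/18.01) = 0.569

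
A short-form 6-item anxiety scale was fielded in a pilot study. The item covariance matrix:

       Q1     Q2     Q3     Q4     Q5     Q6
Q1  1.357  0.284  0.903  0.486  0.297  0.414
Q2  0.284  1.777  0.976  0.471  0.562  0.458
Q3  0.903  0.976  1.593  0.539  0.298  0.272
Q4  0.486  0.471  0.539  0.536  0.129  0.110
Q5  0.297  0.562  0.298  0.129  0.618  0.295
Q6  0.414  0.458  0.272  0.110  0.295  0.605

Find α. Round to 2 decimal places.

Σσᵢ² = 1.357 + 1.777 + 1.593 + 0.536 + 0.618 + 0.605 = 6.486
Sum of the distinct covariances = 6.494
Var(T) = 6.486 + 2 × 6.494 = 19.474
α = (k/(k−1))·(1 − Σσᵢ²/Var(T)) = (6/5)·(1 − 6.486/19.474) = 0.80

α = 0.80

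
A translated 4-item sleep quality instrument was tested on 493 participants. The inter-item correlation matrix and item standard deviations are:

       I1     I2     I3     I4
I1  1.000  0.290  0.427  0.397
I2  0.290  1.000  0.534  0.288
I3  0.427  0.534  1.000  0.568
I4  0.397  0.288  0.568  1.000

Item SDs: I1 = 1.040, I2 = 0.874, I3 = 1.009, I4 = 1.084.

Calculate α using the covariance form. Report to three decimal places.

Σσ²ᵢ = 1.040² + 0.874² + 1.009² + 1.084² = 4.0386
Covariances σ_ij = r_ij · s_i · s_j:
  σ(I1,I2) = 0.290 × 1.040 × 0.874 = 0.2636
  σ(I1,I3) = 0.427 × 1.040 × 1.009 = 0.4481
  σ(I1,I4) = 0.397 × 1.040 × 1.084 = 0.4476
  σ(I2,I3) = 0.534 × 0.874 × 1.009 = 0.4709
  σ(I2,I4) = 0.288 × 0.874 × 1.084 = 0.2729
  σ(I3,I4) = 0.568 × 1.009 × 1.084 = 0.6213
σ²_T = Σσ²ᵢ + 2·Σσ_ij = 4.0386 + 2 × 2.5244 = 9.0874
α = (4/3)·(1 − 4.0386/9.0874) = 0.741

α = 0.741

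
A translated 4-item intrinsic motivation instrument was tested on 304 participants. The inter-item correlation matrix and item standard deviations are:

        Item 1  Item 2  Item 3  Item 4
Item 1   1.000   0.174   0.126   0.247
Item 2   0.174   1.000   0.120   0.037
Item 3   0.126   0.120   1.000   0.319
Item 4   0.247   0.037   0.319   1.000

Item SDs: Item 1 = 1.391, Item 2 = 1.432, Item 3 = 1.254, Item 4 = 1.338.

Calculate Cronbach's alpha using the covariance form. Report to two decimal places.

Cronbach's alpha = 0.45

Σσ²ᵢ = 1.391² + 1.432² + 1.254² + 1.338² = 7.3483
Covariances σ_ij = r_ij · s_i · s_j:
  σ(Item 1,Item 2) = 0.174 × 1.391 × 1.432 = 0.3466
  σ(Item 1,Item 3) = 0.126 × 1.391 × 1.254 = 0.2198
  σ(Item 1,Item 4) = 0.247 × 1.391 × 1.338 = 0.4597
  σ(Item 2,Item 3) = 0.120 × 1.432 × 1.254 = 0.2155
  σ(Item 2,Item 4) = 0.037 × 1.432 × 1.338 = 0.0709
  σ(Item 3,Item 4) = 0.319 × 1.254 × 1.338 = 0.5352
σ²_T = Σσ²ᵢ + 2·Σσ_ij = 7.3483 + 2 × 1.8477 = 11.0437
α = (4/3)·(1 − 7.3483/11.0437) = 0.45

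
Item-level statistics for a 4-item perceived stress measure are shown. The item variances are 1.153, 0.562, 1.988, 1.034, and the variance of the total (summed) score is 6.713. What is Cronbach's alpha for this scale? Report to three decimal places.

Cronbach's alpha = 0.392

sum of item variances = 1.153 + 0.562 + 1.988 + 1.034 = 4.737
α = (k/(k−1))·(1 − sum of item variances/total variance) = (4/3)·(1 − 4.737/6.713) = 0.392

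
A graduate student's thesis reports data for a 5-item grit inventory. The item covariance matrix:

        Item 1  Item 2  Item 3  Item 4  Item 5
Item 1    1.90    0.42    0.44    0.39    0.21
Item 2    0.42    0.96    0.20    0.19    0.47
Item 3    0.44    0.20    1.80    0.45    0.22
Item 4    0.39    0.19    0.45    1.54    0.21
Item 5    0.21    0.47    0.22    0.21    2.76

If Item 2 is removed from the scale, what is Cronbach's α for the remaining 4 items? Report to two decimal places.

Remaining items: Item 1, Item 3, Item 4, Item 5 (k = 4).
ΣVar(i) = 1.90 + 1.80 + 1.54 + 2.76 = 8.00
total variance = 8.00 + 2 × 1.92 = 11.84
α (item deleted) = (4/3)·(1 − 8.00/11.84) = 0.43

Cronbach's α = 0.43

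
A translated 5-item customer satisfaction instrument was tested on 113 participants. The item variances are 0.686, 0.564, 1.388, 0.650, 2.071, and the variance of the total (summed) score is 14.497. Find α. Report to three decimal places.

sum of item variances = 0.686 + 0.564 + 1.388 + 0.650 + 2.071 = 5.359
α = (k/(k−1))·(1 − sum of item variances/σ²_total) = (5/4)·(1 − 5.359/14.497) = 0.788

α = 0.788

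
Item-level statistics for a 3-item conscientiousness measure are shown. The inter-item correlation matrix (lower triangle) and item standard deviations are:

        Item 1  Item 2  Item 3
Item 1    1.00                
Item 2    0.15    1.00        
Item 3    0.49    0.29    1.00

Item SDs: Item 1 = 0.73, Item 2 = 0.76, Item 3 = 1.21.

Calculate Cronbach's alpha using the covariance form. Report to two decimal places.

α = 0.57

Σσ²ᵢ = 0.73² + 0.76² + 1.21² = 2.5746
Covariances σ_ij = r_ij · s_i · s_j:
  σ(Item 1,Item 2) = 0.15 × 0.73 × 0.76 = 0.0832
  σ(Item 1,Item 3) = 0.49 × 0.73 × 1.21 = 0.4328
  σ(Item 2,Item 3) = 0.29 × 0.76 × 1.21 = 0.2667
σ²_T = Σσ²ᵢ + 2·Σσ_ij = 2.5746 + 2 × 0.7827 = 4.1400
α = (3/2)·(1 − 2.5746/4.1400) = 0.57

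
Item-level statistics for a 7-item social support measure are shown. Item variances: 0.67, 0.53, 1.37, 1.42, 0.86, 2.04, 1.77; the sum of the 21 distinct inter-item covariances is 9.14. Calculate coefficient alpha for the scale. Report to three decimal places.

sum of item variances = 0.67 + 0.53 + 1.37 + 1.42 + 0.86 + 2.04 + 1.77 = 8.66
Sum of distinct covariances = 9.14
σ²_T = sum of item variances + 2·Σcov = 8.66 + 2 × 9.14 = 26.94
α = (7/6)·(1 − 8.66/26.94) = 0.792

coefficient alpha = 0.792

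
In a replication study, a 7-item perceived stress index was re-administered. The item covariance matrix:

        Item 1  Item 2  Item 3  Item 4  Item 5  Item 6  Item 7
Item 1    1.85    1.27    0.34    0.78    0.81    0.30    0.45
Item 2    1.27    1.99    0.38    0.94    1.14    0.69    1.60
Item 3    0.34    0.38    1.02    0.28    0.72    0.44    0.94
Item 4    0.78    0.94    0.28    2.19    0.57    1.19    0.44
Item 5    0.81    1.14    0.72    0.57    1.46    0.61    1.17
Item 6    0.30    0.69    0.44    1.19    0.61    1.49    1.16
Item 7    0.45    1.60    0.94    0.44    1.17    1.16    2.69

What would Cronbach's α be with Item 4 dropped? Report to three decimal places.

Cronbach's α = 0.835

Remaining items: Item 1, Item 2, Item 3, Item 5, Item 6, Item 7 (k = 6).
ΣVar(i) = 1.85 + 1.99 + 1.02 + 1.46 + 1.49 + 2.69 = 10.50
total variance = 10.50 + 2 × 12.02 = 34.54
α (item deleted) = (6/5)·(1 − 10.50/34.54) = 0.835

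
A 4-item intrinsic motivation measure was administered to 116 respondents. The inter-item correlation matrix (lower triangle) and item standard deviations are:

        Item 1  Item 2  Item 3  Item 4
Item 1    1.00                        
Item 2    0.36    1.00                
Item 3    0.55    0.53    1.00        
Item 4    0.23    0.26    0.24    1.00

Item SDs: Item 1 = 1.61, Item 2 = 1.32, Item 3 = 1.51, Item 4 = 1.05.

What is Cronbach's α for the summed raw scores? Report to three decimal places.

Cronbach's α = 0.702

Σσ²ᵢ = 1.61² + 1.32² + 1.51² + 1.05² = 7.7171
Covariances σ_ij = r_ij · s_i · s_j:
  σ(Item 1,Item 2) = 0.36 × 1.61 × 1.32 = 0.7651
  σ(Item 1,Item 3) = 0.55 × 1.61 × 1.51 = 1.3371
  σ(Item 1,Item 4) = 0.23 × 1.61 × 1.05 = 0.3888
  σ(Item 2,Item 3) = 0.53 × 1.32 × 1.51 = 1.0564
  σ(Item 2,Item 4) = 0.26 × 1.32 × 1.05 = 0.3604
  σ(Item 3,Item 4) = 0.24 × 1.51 × 1.05 = 0.3805
σ²_T = Σσ²ᵢ + 2·Σσ_ij = 7.7171 + 2 × 4.2883 = 16.2937
α = (4/3)·(1 − 7.7171/16.2937) = 0.702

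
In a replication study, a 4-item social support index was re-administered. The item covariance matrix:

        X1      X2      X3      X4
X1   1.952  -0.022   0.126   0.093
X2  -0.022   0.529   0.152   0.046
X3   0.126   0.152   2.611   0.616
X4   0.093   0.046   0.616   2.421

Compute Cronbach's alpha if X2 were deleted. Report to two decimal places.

Remaining items: X1, X3, X4 (k = 3).
Σσ²ᵢ = 1.952 + 2.611 + 2.421 = 6.984
total variance = 6.984 + 2 × 0.835 = 8.654
α (item deleted) = (3/2)·(1 − 6.984/8.654) = 0.29

Cronbach's alpha = 0.29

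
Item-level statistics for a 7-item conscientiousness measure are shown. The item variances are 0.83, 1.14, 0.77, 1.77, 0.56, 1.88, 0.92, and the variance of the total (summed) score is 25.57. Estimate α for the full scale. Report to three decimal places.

α = 0.808

Σσᵢ² = 0.83 + 1.14 + 0.77 + 1.77 + 0.56 + 1.88 + 0.92 = 7.87
α = (k/(k−1))·(1 − Σσᵢ²/total variance) = (7/6)·(1 − 7.87/25.57) = 0.808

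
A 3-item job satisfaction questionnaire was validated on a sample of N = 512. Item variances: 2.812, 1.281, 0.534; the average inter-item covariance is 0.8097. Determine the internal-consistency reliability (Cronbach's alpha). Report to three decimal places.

sum of item variances = 2.812 + 1.281 + 0.534 = 4.627
Sum of the 3 distinct covariances = 3 × 0.8097 = 2.4291
σ²_T = sum of item variances + 2·Σcov = 4.627 + 2 × 2.4291 = 9.4852
α = (3/2)·(1 − 4.627/9.4852) = 0.768

α = 0.768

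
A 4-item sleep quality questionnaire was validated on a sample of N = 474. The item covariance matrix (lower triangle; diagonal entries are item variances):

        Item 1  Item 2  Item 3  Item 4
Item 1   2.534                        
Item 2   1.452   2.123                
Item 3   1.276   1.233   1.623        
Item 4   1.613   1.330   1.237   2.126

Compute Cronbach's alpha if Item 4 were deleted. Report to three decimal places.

Cronbach's alpha = 0.837

Remaining items: Item 1, Item 2, Item 3 (k = 3).
sum of item variances = 2.534 + 2.123 + 1.623 = 6.280
Var(T) = 6.280 + 2 × 3.961 = 14.202
α (item deleted) = (3/2)·(1 − 6.280/14.202) = 0.837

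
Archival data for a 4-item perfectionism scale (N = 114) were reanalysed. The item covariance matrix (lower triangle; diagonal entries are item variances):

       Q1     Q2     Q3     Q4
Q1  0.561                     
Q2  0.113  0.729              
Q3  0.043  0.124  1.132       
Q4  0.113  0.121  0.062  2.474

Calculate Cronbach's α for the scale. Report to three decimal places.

Σσᵢ² = 0.561 + 0.729 + 1.132 + 2.474 = 4.896
Sum of the distinct covariances = 0.576
σ²_total = 4.896 + 2 × 0.576 = 6.048
α = (k/(k−1))·(1 − Σσᵢ²/σ²_total) = (4/3)·(1 − 4.896/6.048) = 0.254

α = 0.254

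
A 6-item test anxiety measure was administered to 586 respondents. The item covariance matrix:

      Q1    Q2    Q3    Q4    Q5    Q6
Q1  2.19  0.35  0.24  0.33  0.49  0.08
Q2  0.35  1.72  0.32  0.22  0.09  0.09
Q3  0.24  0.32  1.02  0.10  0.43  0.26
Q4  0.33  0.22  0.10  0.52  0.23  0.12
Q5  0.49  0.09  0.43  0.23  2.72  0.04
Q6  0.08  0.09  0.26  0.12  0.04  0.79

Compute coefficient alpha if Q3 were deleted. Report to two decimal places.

Remaining items: Q1, Q2, Q4, Q5, Q6 (k = 5).
ΣVar(i) = 2.19 + 1.72 + 0.52 + 2.72 + 0.79 = 7.94
σ²_T = 7.94 + 2 × 2.04 = 12.02
α (item deleted) = (5/4)·(1 − 7.94/12.02) = 0.42

α = 0.42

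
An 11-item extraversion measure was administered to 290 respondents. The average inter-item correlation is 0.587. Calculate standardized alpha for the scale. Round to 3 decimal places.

standardized alpha = 0.940

Standardized α = k·r̄ / (1 + (k−1)·r̄) = 11 × 0.587 / (1 + 10 × 0.587)
  = 6.4570 / 6.8700 = 0.940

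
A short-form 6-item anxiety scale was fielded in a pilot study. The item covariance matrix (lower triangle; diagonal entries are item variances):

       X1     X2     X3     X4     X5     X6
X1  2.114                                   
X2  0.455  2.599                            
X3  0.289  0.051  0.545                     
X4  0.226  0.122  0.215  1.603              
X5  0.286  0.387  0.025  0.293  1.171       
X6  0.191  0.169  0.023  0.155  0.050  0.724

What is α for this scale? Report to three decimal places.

sum of item variances = 2.114 + 2.599 + 0.545 + 1.603 + 1.171 + 0.724 = 8.756
Σ_{i<j} σ_ij = 2.937
σ²_T = 8.756 + 2 × 2.937 = 14.630
α = (k/(k−1))·(1 − sum of item variances/σ²_T) = (6/5)·(1 − 8.756/14.630) = 0.482

α = 0.482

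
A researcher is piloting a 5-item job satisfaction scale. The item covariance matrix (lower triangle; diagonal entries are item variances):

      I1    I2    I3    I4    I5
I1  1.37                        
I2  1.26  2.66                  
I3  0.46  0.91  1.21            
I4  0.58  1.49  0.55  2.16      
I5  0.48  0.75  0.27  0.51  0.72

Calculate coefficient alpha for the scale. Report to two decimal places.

coefficient alpha = 0.80

Σσ²ᵢ = 1.37 + 2.66 + 1.21 + 2.16 + 0.72 = 8.12
Σ_{i<j} σ_ij = 7.26
σ²_total = 8.12 + 2 × 7.26 = 22.64
α = (k/(k−1))·(1 − Σσ²ᵢ/σ²_total) = (5/4)·(1 − 8.12/22.64) = 0.80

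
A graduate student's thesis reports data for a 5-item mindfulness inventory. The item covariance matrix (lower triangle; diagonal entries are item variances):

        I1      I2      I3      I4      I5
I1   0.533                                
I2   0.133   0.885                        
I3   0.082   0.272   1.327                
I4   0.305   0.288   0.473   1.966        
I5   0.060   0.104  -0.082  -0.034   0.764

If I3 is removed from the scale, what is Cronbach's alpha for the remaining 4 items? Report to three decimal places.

Cronbach's alpha = 0.390

Remaining items: I1, I2, I4, I5 (k = 4).
sum of item variances = 0.533 + 0.885 + 1.966 + 0.764 = 4.148
σ²_total = 4.148 + 2 × 0.856 = 5.860
α (item deleted) = (4/3)·(1 − 4.148/5.860) = 0.390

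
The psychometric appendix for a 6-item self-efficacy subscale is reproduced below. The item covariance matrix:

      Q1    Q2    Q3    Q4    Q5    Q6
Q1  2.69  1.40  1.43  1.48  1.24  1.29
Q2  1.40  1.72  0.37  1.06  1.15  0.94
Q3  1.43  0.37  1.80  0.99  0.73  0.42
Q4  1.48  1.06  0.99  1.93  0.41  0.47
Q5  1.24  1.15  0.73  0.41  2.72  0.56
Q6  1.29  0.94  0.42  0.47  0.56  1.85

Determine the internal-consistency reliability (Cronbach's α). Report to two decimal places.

sum of item variances = 2.69 + 1.72 + 1.80 + 1.93 + 2.72 + 1.85 = 12.71
Sum of the distinct covariances = 13.94
total variance = 12.71 + 2 × 13.94 = 40.59
α = (k/(k−1))·(1 − sum of item variances/total variance) = (6/5)·(1 − 12.71/40.59) = 0.82

α = 0.82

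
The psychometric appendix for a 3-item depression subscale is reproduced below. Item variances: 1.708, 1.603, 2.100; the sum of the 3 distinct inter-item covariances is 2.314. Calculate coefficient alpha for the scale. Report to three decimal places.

ΣVar(i) = 1.708 + 1.603 + 2.100 = 5.411
Sum of distinct covariances = 2.314
total variance = ΣVar(i) + 2·Σcov = 5.411 + 2 × 2.314 = 10.039
α = (3/2)·(1 − 5.411/10.039) = 0.692

α = 0.692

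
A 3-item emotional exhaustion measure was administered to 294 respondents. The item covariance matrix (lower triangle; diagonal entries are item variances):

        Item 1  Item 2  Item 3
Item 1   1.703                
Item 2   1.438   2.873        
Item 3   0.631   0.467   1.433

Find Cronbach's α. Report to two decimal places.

Σσᵢ² = 1.703 + 2.873 + 1.433 = 6.009
Σ_{i<j} σ_ij = 2.536
total variance = 6.009 + 2 × 2.536 = 11.081
α = (k/(k−1))·(1 − Σσᵢ²/total variance) = (3/2)·(1 − 6.009/11.081) = 0.69

α = 0.69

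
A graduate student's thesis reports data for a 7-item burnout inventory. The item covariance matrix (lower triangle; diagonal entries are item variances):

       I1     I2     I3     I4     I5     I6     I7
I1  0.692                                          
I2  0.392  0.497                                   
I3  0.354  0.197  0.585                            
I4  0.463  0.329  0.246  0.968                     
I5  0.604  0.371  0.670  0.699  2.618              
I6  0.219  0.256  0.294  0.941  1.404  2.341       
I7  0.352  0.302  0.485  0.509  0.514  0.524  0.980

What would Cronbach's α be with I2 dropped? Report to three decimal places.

Remaining items: I1, I3, I4, I5, I6, I7 (k = 6).
Σσᵢ² = 0.692 + 0.585 + 0.968 + 2.618 + 2.341 + 0.980 = 8.184
σ²_total = 8.184 + 2 × 8.278 = 24.740
α (item deleted) = (6/5)·(1 − 8.184/24.740) = 0.803

α = 0.803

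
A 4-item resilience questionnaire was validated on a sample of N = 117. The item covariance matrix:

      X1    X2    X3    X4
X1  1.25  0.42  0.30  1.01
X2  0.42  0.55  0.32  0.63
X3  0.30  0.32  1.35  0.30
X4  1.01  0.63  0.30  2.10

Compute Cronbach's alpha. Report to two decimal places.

Σσ²ᵢ = 1.25 + 0.55 + 1.35 + 2.10 = 5.25
Sum of off-diagonal covariances = 2.98
σ²_total = 5.25 + 2 × 2.98 = 11.21
α = (k/(k−1))·(1 − Σσ²ᵢ/σ²_total) = (4/3)·(1 − 5.25/11.21) = 0.71

Cronbach's alpha = 0.71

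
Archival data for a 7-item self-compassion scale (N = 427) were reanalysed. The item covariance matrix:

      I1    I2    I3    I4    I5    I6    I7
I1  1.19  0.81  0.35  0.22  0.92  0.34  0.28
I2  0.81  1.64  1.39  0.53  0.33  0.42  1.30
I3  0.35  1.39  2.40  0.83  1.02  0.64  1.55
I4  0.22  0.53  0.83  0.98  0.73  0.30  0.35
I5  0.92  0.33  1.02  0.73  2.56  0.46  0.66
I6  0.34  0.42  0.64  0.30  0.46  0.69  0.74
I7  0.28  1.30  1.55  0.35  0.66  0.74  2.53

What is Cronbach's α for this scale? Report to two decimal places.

Σσᵢ² = 1.19 + 1.64 + 2.40 + 0.98 + 2.56 + 0.69 + 2.53 = 11.99
Σ_{i<j} σ_ij = 14.17
σ²_T = 11.99 + 2 × 14.17 = 40.33
α = (k/(k−1))·(1 − Σσᵢ²/σ²_T) = (7/6)·(1 − 11.99/40.33) = 0.82

Cronbach's α = 0.82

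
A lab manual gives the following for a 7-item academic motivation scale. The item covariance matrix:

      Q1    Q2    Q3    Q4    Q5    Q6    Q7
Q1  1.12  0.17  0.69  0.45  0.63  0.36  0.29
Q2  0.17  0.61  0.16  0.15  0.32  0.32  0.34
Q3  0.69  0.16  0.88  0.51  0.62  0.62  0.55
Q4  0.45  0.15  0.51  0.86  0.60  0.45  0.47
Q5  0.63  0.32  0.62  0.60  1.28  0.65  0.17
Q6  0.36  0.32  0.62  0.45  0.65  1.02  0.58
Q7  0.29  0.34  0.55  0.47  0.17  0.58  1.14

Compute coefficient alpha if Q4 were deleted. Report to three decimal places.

α = 0.818

Remaining items: Q1, Q2, Q3, Q5, Q6, Q7 (k = 6).
Σσ²ᵢ = 1.12 + 0.61 + 0.88 + 1.28 + 1.02 + 1.14 = 6.05
σ²_T = 6.05 + 2 × 6.47 = 18.99
α (item deleted) = (6/5)·(1 − 6.05/18.99) = 0.818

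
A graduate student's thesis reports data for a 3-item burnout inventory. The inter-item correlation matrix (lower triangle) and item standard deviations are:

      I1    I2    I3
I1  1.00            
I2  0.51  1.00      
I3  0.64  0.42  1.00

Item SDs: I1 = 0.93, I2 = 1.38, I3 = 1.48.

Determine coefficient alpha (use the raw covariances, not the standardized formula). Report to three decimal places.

α = 0.737

Σσ²ᵢ = 0.93² + 1.38² + 1.48² = 4.9597
Covariances σ_ij = r_ij · s_i · s_j:
  σ(I1,I2) = 0.51 × 0.93 × 1.38 = 0.6545
  σ(I1,I3) = 0.64 × 0.93 × 1.48 = 0.8809
  σ(I2,I3) = 0.42 × 1.38 × 1.48 = 0.8578
σ²_T = Σσ²ᵢ + 2·Σσ_ij = 4.9597 + 2 × 2.3932 = 9.7461
α = (3/2)·(1 − 4.9597/9.7461) = 0.737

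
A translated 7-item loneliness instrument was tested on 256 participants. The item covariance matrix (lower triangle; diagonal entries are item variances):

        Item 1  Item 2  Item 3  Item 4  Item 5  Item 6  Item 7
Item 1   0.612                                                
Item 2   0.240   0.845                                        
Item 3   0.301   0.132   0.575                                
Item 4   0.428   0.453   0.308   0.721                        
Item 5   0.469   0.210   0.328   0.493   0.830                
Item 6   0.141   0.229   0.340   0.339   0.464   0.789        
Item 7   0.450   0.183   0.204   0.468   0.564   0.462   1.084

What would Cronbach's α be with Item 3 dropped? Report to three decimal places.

Remaining items: Item 1, Item 2, Item 4, Item 5, Item 6, Item 7 (k = 6).
Σσ²ᵢ = 0.612 + 0.845 + 0.721 + 0.830 + 0.789 + 1.084 = 4.881
σ²_T = 4.881 + 2 × 5.593 = 16.067
α (item deleted) = (6/5)·(1 − 4.881/16.067) = 0.835

Cronbach's α = 0.835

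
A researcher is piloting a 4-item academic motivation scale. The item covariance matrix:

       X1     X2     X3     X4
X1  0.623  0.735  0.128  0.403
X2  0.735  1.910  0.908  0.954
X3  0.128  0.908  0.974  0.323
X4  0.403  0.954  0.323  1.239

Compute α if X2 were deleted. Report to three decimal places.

Remaining items: X1, X3, X4 (k = 3).
Σσ²ᵢ = 0.623 + 0.974 + 1.239 = 2.836
σ²_total = 2.836 + 2 × 0.854 = 4.544
α (item deleted) = (3/2)·(1 − 2.836/4.544) = 0.564

α = 0.564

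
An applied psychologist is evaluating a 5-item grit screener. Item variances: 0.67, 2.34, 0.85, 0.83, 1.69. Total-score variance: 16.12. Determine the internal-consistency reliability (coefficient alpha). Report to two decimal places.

ΣVar(i) = 0.67 + 2.34 + 0.85 + 0.83 + 1.69 = 6.38
α = (k/(k−1))·(1 − ΣVar(i)/σ²_T) = (5/4)·(1 − 6.38/16.12) = 0.76

α = 0.76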